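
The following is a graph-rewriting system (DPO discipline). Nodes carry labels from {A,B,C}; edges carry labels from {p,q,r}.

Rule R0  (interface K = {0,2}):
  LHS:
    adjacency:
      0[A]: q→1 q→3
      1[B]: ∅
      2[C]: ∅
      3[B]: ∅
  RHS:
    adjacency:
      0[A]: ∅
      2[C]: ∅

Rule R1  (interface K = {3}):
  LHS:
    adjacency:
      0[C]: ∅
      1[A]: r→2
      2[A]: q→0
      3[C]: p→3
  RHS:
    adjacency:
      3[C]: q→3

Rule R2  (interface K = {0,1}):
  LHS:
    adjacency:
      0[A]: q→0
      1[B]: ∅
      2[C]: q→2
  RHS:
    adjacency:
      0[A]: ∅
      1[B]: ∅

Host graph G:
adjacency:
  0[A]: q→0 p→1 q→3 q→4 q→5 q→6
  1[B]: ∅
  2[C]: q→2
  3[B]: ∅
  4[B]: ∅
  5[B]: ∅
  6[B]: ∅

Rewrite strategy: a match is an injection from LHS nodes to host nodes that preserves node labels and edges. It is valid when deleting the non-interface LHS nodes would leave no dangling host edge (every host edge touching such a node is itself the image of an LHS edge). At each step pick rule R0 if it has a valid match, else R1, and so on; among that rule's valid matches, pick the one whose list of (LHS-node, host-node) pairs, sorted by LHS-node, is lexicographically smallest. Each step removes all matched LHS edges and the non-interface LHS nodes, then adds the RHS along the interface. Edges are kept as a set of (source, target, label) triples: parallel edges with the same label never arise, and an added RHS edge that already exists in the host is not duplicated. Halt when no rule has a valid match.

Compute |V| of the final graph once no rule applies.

Answer: 2

Derivation:
[0] host  ⇒  7 nodes, 7 edges  {0-q->0 0-p->1 0-q->3 0-q->4 0-q->5 0-q->6 2-q->2}
[1] R0 @ {0↦0, 1↦3, 2↦2, 3↦4}  ⇒  5 nodes, 5 edges  {0-q->0 0-p->1 0-q->5 0-q->6 2-q->2}
[2] R0 @ {0↦0, 1↦5, 2↦2, 3↦6}  ⇒  3 nodes, 3 edges  {0-q->0 0-p->1 2-q->2}
[3] R2 @ {0↦0, 1↦1, 2↦2}  ⇒  2 nodes, 1 edges  {0-p->1}
normal form: no rule applies after step 3
NF nodes: {0:A, 1:B}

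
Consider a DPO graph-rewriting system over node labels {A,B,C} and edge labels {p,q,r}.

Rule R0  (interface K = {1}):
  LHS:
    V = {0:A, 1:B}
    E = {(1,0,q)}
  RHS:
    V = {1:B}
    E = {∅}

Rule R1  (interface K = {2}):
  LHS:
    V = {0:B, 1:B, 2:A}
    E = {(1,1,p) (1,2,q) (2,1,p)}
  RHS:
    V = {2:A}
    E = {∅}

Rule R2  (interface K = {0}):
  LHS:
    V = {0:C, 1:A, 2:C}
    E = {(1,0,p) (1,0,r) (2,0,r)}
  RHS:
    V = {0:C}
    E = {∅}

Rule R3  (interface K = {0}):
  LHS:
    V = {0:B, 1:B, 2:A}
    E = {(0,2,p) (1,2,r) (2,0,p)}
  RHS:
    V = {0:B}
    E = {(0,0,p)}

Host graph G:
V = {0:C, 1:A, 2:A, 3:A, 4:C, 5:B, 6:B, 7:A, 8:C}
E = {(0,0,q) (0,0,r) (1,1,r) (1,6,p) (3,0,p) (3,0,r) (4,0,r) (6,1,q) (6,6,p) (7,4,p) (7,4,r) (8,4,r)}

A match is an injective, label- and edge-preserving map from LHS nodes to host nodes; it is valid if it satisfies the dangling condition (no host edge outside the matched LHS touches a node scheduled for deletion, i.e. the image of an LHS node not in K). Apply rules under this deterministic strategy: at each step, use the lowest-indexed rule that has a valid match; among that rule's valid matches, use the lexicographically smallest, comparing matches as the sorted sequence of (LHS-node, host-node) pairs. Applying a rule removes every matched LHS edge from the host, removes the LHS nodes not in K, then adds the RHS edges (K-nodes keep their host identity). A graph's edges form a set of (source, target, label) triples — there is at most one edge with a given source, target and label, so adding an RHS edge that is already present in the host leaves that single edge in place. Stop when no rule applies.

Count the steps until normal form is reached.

[0] host  ⇒  9 nodes, 12 edges  {0-q->0 0-r->0 1-r->1 1-p->6 3-p->0 3-r->0 4-r->0 6-q->1 6-p->6 7-p->4 7-r->4 8-r->4}
[1] R1 @ {0↦5, 1↦6, 2↦1}  ⇒  7 nodes, 9 edges  {0-q->0 0-r->0 1-r->1 3-p->0 3-r->0 4-r->0 7-p->4 7-r->4 8-r->4}
[2] R2 @ {0↦4, 1↦7, 2↦8}  ⇒  5 nodes, 6 edges  {0-q->0 0-r->0 1-r->1 3-p->0 3-r->0 4-r->0}
[3] R2 @ {0↦0, 1↦3, 2↦4}  ⇒  3 nodes, 3 edges  {0-q->0 0-r->0 1-r->1}
normal form: no rule applies after step 3

Answer: 3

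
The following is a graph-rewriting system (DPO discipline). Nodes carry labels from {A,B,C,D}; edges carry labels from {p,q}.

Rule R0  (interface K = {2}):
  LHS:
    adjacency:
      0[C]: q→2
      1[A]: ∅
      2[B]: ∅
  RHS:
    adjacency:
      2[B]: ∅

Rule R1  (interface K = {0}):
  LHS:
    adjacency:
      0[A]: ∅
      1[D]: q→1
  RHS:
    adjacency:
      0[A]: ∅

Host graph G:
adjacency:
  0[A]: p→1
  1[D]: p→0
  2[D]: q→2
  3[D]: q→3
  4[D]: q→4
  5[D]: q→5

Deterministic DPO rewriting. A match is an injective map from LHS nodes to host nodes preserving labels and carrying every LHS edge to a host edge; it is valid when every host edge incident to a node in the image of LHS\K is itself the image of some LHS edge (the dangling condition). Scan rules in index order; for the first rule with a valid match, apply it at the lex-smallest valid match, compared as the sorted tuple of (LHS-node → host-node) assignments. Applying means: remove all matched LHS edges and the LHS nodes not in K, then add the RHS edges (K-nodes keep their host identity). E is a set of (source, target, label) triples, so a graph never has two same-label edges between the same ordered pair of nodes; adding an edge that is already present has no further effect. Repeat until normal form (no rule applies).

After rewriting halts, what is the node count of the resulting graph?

Answer: 2

Rewrite trace:
start.  V:6 E:6  edges: 0-p->1 1-p->0 2-q->2 3-q->3 4-q->4 5-q->5
1. fire R1 via {0↦0, 1↦2}  →  V:5 E:5  edges: 0-p->1 1-p->0 3-q->3 4-q->4 5-q->5
2. fire R1 via {0↦0, 1↦3}  →  V:4 E:4  edges: 0-p->1 1-p->0 4-q->4 5-q->5
3. fire R1 via {0↦0, 1↦4}  →  V:3 E:3  edges: 0-p->1 1-p->0 5-q->5
4. fire R1 via {0↦0, 1↦5}  →  V:2 E:2  edges: 0-p->1 1-p->0
halt: no rule applies after step 4
NF nodes: {0:A, 1:D}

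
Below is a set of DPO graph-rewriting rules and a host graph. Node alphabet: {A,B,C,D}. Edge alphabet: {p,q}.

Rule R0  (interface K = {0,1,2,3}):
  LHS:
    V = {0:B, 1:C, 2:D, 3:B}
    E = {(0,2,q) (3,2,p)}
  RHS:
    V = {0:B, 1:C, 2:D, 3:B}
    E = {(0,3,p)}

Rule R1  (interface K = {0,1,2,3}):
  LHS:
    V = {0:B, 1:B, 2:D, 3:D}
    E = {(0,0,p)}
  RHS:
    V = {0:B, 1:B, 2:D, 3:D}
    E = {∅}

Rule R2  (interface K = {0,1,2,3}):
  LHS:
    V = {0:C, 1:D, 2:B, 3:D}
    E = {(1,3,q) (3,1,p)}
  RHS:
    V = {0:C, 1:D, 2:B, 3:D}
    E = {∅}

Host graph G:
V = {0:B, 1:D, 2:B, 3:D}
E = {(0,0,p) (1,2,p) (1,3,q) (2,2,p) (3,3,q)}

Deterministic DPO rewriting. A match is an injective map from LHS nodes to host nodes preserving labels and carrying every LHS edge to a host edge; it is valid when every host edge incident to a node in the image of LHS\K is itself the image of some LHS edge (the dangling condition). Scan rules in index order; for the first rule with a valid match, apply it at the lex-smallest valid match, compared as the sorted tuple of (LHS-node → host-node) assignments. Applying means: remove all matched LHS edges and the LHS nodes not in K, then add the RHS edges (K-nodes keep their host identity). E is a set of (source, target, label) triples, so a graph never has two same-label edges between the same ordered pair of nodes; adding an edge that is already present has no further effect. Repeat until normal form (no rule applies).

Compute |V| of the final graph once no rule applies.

[0] host  ⇒  4 nodes, 5 edges  {0-p->0 1-p->2 1-q->3 2-p->2 3-q->3}
[1] R1 @ {0↦0, 1↦2, 2↦1, 3↦3}  ⇒  4 nodes, 4 edges  {1-p->2 1-q->3 2-p->2 3-q->3}
[2] R1 @ {0↦2, 1↦0, 2↦1, 3↦3}  ⇒  4 nodes, 3 edges  {1-p->2 1-q->3 3-q->3}
final graph: no rule applies after step 2
NF nodes: {0:B, 1:D, 2:B, 3:D}

Answer: 4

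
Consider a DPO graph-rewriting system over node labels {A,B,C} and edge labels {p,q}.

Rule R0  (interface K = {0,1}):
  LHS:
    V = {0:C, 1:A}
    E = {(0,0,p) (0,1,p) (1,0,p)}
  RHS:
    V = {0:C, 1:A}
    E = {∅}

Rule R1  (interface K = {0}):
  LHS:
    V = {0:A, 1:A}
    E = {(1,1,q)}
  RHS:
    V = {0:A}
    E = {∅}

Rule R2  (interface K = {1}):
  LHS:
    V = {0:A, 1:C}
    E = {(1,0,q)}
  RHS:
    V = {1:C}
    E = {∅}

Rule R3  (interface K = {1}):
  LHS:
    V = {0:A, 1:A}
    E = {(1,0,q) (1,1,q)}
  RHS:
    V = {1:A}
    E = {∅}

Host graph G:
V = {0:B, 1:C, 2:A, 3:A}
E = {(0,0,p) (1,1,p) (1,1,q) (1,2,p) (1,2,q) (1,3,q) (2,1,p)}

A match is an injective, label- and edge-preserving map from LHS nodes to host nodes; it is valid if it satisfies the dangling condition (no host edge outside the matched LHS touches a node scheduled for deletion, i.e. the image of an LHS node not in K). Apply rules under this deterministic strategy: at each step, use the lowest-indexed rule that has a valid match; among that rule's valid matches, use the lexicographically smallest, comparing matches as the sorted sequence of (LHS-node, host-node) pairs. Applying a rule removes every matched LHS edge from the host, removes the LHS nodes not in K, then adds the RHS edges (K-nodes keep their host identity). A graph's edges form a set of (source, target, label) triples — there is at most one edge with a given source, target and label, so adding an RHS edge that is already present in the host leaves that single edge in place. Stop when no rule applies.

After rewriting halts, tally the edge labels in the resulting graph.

[0] host  ⇒  4 nodes, 7 edges  {0-p->0 1-p->1 1-q->1 1-p->2 1-q->2 1-q->3 2-p->1}
[1] R0 @ {0↦1, 1↦2}  ⇒  4 nodes, 4 edges  {0-p->0 1-q->1 1-q->2 1-q->3}
[2] R2 @ {0↦2, 1↦1}  ⇒  3 nodes, 3 edges  {0-p->0 1-q->1 1-q->3}
[3] R2 @ {0↦3, 1↦1}  ⇒  2 nodes, 2 edges  {0-p->0 1-q->1}
halt: no rule applies after step 3
NF edges: [(0, 0, 'p'), (1, 1, 'q')]

Answer: p:1 q:1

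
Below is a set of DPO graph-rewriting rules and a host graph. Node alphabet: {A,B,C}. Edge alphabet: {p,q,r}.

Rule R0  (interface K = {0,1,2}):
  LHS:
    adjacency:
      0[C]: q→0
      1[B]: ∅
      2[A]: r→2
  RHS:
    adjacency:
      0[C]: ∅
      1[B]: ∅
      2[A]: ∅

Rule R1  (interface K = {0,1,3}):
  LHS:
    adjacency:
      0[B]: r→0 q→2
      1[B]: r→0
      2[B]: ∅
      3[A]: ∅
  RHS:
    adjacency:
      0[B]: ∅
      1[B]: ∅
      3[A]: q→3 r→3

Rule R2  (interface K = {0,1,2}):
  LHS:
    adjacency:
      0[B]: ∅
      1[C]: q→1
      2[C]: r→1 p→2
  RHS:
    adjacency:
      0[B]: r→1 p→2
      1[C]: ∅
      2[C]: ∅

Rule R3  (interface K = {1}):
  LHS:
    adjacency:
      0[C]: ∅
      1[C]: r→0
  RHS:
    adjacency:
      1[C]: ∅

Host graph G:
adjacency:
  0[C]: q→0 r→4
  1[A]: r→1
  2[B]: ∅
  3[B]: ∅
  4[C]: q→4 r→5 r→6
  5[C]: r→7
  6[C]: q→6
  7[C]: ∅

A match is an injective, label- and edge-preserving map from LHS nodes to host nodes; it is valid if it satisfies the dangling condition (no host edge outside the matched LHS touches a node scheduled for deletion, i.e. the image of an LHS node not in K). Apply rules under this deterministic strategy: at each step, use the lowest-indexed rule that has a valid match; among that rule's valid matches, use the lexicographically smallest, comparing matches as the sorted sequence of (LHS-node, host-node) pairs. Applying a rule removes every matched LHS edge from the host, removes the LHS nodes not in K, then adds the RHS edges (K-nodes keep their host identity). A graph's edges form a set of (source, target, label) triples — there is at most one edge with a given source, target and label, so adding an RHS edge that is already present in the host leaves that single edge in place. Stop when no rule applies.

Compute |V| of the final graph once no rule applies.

initial: |V|=8 |E|=8  E = 0-q->0 0-r->4 1-r->1 4-q->4 4-r->5 4-r->6 5-r->7 6-q->6
step 1: apply R0 at {0↦0, 1↦2, 2↦1}  → |V|=8 |E|=6  E = 0-r->4 4-q->4 4-r->5 4-r->6 5-r->7 6-q->6
step 2: apply R3 at {0↦7, 1↦5}  → |V|=7 |E|=5  E = 0-r->4 4-q->4 4-r->5 4-r->6 6-q->6
step 3: apply R3 at {0↦5, 1↦4}  → |V|=6 |E|=4  E = 0-r->4 4-q->4 4-r->6 6-q->6
halt: no rule applies after step 3
NF nodes: {0:C, 1:A, 2:B, 3:B, 4:C, 6:C}

Answer: 6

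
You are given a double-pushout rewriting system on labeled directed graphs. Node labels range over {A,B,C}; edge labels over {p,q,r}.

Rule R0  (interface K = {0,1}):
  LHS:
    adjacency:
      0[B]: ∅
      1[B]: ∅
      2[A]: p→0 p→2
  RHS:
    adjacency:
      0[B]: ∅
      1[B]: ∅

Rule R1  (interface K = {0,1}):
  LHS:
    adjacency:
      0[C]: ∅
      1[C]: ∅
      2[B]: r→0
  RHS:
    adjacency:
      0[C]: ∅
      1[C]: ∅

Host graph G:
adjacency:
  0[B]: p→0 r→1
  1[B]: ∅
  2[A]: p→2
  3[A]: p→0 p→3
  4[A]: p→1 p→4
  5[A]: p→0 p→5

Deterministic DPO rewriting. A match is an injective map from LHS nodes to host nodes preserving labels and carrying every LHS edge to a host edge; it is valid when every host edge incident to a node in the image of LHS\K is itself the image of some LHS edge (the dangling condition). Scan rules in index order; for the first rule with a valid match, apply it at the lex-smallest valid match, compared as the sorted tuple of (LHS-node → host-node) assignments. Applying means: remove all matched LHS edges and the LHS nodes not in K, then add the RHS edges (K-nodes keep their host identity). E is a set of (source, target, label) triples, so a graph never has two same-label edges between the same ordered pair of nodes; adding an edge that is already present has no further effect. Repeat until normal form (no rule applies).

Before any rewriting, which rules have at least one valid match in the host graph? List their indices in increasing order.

R0: 3 valid matches — {0↦0, 1↦1, 2↦3}, {0↦0, 1↦1, 2↦5}, {0↦1, 1↦0, 2↦4}
R1: no valid match — LHS pattern not found

Answer: [R0]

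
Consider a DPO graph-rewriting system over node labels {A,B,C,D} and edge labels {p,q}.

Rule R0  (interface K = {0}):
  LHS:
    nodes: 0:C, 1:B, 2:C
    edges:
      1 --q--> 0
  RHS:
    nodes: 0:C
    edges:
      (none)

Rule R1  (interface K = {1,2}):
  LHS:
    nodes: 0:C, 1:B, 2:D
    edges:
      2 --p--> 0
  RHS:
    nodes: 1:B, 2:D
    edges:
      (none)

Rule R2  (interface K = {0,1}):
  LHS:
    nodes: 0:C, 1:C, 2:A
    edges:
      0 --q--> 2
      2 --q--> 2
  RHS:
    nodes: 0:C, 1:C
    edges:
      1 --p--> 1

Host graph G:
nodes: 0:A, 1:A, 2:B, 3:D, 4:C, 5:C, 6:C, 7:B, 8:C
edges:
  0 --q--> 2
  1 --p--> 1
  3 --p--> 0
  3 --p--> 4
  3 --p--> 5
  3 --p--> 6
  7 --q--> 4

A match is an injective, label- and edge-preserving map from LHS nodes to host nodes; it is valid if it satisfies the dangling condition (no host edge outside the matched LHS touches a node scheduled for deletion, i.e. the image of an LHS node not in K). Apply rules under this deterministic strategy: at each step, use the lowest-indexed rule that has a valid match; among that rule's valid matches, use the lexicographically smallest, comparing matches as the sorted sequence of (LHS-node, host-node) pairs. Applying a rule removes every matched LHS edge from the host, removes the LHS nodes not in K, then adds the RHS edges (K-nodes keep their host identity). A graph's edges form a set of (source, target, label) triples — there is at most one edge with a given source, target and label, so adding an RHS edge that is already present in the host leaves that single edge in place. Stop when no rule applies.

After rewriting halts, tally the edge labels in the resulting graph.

Answer: p:2 q:1

Derivation:
initial: |V|=9 |E|=7  E = 0-q->2 1-p->1 3-p->0 3-p->4 3-p->5 3-p->6 7-q->4
step 1: apply R0 at {0↦4, 1↦7, 2↦8}  → |V|=7 |E|=6  E = 0-q->2 1-p->1 3-p->0 3-p->4 3-p->5 3-p->6
step 2: apply R1 at {0↦4, 1↦2, 2↦3}  → |V|=6 |E|=5  E = 0-q->2 1-p->1 3-p->0 3-p->5 3-p->6
step 3: apply R1 at {0↦5, 1↦2, 2↦3}  → |V|=5 |E|=4  E = 0-q->2 1-p->1 3-p->0 3-p->6
step 4: apply R1 at {0↦6, 1↦2, 2↦3}  → |V|=4 |E|=3  E = 0-q->2 1-p->1 3-p->0
halt: no rule applies after step 4
NF edges: [(0, 2, 'q'), (1, 1, 'p'), (3, 0, 'p')]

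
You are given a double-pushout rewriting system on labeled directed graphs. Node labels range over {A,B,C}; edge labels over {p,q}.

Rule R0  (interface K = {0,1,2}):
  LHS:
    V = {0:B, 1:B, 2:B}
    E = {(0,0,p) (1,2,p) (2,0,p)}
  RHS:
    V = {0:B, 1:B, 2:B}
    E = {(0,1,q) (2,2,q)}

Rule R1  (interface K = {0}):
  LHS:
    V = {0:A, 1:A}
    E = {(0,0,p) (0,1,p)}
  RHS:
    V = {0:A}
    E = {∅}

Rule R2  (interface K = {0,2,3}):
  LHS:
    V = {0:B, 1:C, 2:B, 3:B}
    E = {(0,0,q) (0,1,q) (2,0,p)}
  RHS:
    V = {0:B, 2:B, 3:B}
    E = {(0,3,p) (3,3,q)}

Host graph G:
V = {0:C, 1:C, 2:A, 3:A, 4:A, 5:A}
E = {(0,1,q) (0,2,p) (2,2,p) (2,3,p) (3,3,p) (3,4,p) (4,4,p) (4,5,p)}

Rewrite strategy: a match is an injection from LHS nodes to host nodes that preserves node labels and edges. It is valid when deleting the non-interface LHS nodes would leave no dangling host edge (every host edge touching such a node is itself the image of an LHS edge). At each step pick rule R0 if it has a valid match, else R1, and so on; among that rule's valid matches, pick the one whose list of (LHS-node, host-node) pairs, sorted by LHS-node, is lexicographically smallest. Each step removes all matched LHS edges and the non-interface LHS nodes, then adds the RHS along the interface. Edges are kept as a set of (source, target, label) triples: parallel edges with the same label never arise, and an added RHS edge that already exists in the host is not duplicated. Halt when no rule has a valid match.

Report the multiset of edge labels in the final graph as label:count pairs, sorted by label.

Answer: p:1 q:1

Rewrite trace:
[0] host  ⇒  6 nodes, 8 edges  {0-q->1 0-p->2 2-p->2 2-p->3 3-p->3 3-p->4 4-p->4 4-p->5}
[1] R1 @ {0↦4, 1↦5}  ⇒  5 nodes, 6 edges  {0-q->1 0-p->2 2-p->2 2-p->3 3-p->3 3-p->4}
[2] R1 @ {0↦3, 1↦4}  ⇒  4 nodes, 4 edges  {0-q->1 0-p->2 2-p->2 2-p->3}
[3] R1 @ {0↦2, 1↦3}  ⇒  3 nodes, 2 edges  {0-q->1 0-p->2}
final graph: no rule applies after step 3
NF edges: [(0, 1, 'q'), (0, 2, 'p')]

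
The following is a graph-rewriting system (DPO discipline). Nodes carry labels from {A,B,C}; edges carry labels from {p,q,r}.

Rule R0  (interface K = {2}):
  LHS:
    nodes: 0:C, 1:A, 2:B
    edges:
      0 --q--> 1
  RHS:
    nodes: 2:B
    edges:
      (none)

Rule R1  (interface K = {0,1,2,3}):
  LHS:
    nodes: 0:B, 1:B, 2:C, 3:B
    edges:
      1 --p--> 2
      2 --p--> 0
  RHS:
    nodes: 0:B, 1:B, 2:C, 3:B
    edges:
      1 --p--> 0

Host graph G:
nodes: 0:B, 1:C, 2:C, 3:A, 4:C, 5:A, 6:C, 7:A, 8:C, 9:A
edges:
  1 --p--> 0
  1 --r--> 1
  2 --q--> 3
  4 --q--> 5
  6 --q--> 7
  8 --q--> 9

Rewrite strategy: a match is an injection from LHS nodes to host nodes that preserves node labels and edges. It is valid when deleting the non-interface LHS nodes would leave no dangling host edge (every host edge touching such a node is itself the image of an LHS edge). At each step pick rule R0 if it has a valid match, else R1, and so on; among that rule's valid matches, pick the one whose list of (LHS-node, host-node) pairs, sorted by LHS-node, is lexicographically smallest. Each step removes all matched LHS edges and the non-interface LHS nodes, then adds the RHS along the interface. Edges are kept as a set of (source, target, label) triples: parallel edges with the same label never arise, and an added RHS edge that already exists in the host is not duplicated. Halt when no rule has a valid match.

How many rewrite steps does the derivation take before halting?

initial: |V|=10 |E|=6  E = 1-p->0 1-r->1 2-q->3 4-q->5 6-q->7 8-q->9
step 1: apply R0 at {0↦2, 1↦3, 2↦0}  → |V|=8 |E|=5  E = 1-p->0 1-r->1 4-q->5 6-q->7 8-q->9
step 2: apply R0 at {0↦4, 1↦5, 2↦0}  → |V|=6 |E|=4  E = 1-p->0 1-r->1 6-q->7 8-q->9
step 3: apply R0 at {0↦6, 1↦7, 2↦0}  → |V|=4 |E|=3  E = 1-p->0 1-r->1 8-q->9
step 4: apply R0 at {0↦8, 1↦9, 2↦0}  → |V|=2 |E|=2  E = 1-p->0 1-r->1
normal form: no rule applies after step 4

Answer: 4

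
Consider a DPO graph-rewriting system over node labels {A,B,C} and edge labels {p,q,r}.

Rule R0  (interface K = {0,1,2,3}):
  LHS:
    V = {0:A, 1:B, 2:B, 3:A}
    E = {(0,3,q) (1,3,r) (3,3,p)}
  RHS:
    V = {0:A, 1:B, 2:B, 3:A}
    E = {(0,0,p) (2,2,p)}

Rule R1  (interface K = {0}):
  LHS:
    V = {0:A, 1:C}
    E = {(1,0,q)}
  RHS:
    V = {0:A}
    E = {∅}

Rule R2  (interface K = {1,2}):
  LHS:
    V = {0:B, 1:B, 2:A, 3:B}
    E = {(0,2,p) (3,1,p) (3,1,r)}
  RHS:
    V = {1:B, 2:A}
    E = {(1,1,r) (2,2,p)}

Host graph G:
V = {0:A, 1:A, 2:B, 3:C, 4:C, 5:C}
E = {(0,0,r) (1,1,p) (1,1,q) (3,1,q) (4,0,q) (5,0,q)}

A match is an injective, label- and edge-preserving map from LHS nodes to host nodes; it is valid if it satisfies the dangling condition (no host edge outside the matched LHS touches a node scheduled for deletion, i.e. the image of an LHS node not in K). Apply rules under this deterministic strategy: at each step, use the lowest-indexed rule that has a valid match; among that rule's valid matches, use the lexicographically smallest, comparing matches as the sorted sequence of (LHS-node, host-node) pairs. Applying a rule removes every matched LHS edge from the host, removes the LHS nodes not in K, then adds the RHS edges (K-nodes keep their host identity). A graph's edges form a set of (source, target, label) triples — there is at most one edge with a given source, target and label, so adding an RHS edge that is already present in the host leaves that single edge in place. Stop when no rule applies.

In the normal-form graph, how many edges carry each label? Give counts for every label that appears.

Answer: p:1 q:1 r:1

Steps:
[0] host  ⇒  6 nodes, 6 edges  {0-r->0 1-p->1 1-q->1 3-q->1 4-q->0 5-q->0}
[1] R1 @ {0↦0, 1↦4}  ⇒  5 nodes, 5 edges  {0-r->0 1-p->1 1-q->1 3-q->1 5-q->0}
[2] R1 @ {0↦0, 1↦5}  ⇒  4 nodes, 4 edges  {0-r->0 1-p->1 1-q->1 3-q->1}
[3] R1 @ {0↦1, 1↦3}  ⇒  3 nodes, 3 edges  {0-r->0 1-p->1 1-q->1}
normal form: no rule applies after step 3
NF edges: [(0, 0, 'r'), (1, 1, 'p'), (1, 1, 'q')]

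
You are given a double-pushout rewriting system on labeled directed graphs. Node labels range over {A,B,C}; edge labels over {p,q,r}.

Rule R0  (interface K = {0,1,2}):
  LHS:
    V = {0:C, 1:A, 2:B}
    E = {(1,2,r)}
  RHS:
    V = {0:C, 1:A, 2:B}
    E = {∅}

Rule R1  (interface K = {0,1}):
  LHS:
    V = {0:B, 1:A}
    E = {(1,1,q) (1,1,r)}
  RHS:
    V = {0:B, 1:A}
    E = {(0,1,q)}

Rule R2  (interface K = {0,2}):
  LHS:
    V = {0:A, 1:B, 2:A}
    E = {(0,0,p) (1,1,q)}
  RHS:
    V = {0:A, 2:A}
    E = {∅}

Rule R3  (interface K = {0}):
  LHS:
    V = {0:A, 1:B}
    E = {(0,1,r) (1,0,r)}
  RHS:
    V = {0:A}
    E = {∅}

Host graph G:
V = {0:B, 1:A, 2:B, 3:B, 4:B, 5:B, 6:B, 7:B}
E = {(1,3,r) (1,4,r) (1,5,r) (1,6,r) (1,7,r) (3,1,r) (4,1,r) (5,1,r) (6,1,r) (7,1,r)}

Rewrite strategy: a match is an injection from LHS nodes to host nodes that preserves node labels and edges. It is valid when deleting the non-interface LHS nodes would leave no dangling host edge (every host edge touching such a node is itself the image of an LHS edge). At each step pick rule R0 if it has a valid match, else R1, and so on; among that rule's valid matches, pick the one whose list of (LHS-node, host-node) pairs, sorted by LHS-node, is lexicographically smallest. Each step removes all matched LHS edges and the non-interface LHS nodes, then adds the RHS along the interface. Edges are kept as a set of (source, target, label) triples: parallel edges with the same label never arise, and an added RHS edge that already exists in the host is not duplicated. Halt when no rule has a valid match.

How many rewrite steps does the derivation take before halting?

start.  V:8 E:10  edges: 1-r->3 1-r->4 1-r->5 1-r->6 1-r->7 3-r->1 4-r->1 5-r->1 6-r->1 7-r->1
1. fire R3 via {0↦1, 1↦3}  →  V:7 E:8  edges: 1-r->4 1-r->5 1-r->6 1-r->7 4-r->1 5-r->1 6-r->1 7-r->1
2. fire R3 via {0↦1, 1↦4}  →  V:6 E:6  edges: 1-r->5 1-r->6 1-r->7 5-r->1 6-r->1 7-r->1
3. fire R3 via {0↦1, 1↦5}  →  V:5 E:4  edges: 1-r->6 1-r->7 6-r->1 7-r->1
4. fire R3 via {0↦1, 1↦6}  →  V:4 E:2  edges: 1-r->7 7-r->1
5. fire R3 via {0↦1, 1↦7}  →  V:3 E:0  edges: ∅
halt: no rule applies after step 5

Answer: 5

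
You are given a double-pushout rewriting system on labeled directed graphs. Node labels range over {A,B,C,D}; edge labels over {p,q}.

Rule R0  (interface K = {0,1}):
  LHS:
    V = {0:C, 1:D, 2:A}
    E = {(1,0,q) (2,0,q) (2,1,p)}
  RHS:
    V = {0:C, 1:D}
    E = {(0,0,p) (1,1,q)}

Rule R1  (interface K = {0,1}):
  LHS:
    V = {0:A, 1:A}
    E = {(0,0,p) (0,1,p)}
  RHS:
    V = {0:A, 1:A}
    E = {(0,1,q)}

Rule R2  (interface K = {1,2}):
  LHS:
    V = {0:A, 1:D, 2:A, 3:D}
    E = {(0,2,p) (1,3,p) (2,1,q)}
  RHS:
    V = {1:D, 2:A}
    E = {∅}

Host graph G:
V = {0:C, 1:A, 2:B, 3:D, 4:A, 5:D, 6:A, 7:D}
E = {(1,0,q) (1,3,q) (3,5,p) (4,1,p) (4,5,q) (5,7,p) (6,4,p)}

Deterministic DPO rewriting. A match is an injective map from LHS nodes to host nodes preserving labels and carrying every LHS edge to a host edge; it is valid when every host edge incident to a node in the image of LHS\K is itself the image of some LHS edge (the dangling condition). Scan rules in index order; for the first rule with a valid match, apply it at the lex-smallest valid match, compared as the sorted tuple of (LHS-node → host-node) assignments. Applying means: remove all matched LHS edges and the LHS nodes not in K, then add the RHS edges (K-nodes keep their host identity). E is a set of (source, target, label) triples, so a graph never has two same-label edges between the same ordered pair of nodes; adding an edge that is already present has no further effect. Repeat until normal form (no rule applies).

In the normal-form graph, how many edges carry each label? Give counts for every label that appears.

Answer: q:1

Derivation:
[0] host  ⇒  8 nodes, 7 edges  {1-q->0 1-q->3 3-p->5 4-p->1 4-q->5 5-p->7 6-p->4}
[1] R2 @ {0↦6, 1↦5, 2↦4, 3↦7}  ⇒  6 nodes, 4 edges  {1-q->0 1-q->3 3-p->5 4-p->1}
[2] R2 @ {0↦4, 1↦3, 2↦1, 3↦5}  ⇒  4 nodes, 1 edges  {1-q->0}
normal form: no rule applies after step 2
NF edges: [(1, 0, 'q')]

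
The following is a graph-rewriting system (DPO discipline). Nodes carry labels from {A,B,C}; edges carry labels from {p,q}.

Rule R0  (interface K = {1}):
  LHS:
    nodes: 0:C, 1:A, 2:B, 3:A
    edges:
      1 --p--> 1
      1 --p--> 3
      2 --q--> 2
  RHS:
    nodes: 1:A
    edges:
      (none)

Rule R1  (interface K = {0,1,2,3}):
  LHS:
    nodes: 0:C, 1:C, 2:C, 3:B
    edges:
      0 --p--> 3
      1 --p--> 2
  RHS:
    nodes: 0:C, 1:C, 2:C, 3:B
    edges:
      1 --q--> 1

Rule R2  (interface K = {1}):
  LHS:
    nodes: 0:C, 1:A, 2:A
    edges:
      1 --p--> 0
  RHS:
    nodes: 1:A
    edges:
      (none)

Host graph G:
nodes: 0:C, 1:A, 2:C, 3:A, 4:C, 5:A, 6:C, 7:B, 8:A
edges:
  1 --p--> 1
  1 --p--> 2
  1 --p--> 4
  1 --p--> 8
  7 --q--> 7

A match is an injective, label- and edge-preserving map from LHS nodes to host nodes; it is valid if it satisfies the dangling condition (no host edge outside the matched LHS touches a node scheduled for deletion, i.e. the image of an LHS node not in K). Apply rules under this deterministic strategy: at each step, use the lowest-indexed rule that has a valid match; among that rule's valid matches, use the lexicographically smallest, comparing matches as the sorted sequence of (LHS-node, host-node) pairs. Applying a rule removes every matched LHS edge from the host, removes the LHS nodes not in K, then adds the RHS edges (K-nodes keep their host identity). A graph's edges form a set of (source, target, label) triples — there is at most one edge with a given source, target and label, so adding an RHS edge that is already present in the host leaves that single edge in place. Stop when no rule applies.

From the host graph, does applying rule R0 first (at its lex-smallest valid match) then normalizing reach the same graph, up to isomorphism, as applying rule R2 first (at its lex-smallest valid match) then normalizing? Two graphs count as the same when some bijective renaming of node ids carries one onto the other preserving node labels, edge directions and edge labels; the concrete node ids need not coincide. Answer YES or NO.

Answer: YES

Steps:
branch R0-first: apply at {0↦0, 1↦1, 2↦7, 3↦8} → |E|=2, then 2 more step(s) → NF |V|=2 |E|=0 V={1:A, 6:C} E=∅
branch R2-first: apply at {0↦2, 1↦1, 2↦3} → |E|=4, then 2 more step(s) → NF |V|=2 |E|=0 V={1:A, 6:C} E=∅
graphs isomorphic (equal up to label-preserving node renaming)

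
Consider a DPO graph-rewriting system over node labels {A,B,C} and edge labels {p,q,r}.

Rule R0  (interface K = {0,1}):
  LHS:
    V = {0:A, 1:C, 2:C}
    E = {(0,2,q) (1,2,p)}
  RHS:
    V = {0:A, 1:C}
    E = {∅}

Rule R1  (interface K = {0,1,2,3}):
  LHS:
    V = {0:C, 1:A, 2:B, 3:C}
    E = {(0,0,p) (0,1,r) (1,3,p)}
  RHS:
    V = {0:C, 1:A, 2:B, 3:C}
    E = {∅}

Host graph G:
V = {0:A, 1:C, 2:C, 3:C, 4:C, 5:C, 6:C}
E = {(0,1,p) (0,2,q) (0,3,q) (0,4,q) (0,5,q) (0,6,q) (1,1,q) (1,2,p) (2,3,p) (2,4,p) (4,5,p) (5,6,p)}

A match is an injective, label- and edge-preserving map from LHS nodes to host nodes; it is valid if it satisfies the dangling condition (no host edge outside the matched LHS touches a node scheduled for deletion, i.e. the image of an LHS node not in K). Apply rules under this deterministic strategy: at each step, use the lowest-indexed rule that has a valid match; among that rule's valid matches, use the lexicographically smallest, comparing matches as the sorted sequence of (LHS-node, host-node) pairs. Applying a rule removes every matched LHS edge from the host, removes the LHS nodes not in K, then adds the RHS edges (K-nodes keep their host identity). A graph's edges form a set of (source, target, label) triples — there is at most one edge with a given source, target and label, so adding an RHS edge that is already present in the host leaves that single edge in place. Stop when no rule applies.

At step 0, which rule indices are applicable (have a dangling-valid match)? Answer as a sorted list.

R0: 2 valid matches — {0↦0, 1↦2, 2↦3}, {0↦0, 1↦5, 2↦6}
R1: no valid match — LHS pattern not found

Answer: [R0]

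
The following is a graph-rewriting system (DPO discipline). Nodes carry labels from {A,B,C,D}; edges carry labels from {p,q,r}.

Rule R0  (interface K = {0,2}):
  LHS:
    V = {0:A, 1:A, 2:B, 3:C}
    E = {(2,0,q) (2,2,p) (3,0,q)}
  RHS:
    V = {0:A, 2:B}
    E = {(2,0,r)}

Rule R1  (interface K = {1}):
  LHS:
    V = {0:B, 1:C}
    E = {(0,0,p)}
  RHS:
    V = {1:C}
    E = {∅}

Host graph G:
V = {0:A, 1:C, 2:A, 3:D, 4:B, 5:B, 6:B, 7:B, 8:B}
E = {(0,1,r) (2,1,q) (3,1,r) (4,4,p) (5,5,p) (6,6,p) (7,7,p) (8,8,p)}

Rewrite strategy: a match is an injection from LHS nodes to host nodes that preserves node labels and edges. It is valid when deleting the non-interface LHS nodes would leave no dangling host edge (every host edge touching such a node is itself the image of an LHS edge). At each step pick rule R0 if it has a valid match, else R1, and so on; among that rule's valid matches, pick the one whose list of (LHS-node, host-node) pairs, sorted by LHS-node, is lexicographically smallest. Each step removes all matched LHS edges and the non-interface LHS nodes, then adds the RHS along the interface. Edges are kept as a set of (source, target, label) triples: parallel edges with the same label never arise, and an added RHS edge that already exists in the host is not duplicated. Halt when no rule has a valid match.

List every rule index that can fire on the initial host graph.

Answer: [R1]

Rewrite trace:
R0: no valid match — LHS pattern not found
R1: 5 valid matches — {0↦4, 1↦1}, {0↦5, 1↦1}, {0↦6, 1↦1} (+2 more)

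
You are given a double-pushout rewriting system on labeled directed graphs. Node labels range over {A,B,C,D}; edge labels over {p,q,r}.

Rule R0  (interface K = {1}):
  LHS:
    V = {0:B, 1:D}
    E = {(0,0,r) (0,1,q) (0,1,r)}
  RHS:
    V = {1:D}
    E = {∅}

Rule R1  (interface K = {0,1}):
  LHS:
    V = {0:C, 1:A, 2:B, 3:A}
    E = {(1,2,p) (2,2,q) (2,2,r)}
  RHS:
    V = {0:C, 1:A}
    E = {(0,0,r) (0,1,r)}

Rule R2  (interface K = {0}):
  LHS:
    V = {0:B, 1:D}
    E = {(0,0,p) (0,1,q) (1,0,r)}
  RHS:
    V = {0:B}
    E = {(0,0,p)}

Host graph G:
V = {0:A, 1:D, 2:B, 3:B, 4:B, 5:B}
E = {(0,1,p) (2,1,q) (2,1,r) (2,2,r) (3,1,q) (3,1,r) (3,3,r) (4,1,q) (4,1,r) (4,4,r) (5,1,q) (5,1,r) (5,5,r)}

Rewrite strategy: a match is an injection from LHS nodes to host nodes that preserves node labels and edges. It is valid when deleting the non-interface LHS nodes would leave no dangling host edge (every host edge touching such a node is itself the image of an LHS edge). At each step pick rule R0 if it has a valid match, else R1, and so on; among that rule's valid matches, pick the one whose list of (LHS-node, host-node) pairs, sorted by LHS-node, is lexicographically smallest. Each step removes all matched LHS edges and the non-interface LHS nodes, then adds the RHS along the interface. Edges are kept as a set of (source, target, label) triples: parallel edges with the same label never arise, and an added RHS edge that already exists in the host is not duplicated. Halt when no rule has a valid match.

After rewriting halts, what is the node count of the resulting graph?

Answer: 2

Steps:
initial: |V|=6 |E|=13  E = 0-p->1 2-q->1 2-r->1 2-r->2 3-q->1 3-r->1 3-r->3 4-q->1 4-r->1 4-r->4 5-q->1 5-r->1 5-r->5
step 1: apply R0 at {0↦2, 1↦1}  → |V|=5 |E|=10  E = 0-p->1 3-q->1 3-r->1 3-r->3 4-q->1 4-r->1 4-r->4 5-q->1 5-r->1 5-r->5
step 2: apply R0 at {0↦3, 1↦1}  → |V|=4 |E|=7  E = 0-p->1 4-q->1 4-r->1 4-r->4 5-q->1 5-r->1 5-r->5
step 3: apply R0 at {0↦4, 1↦1}  → |V|=3 |E|=4  E = 0-p->1 5-q->1 5-r->1 5-r->5
step 4: apply R0 at {0↦5, 1↦1}  → |V|=2 |E|=1  E = 0-p->1
halt: no rule applies after step 4
NF nodes: {0:A, 1:D}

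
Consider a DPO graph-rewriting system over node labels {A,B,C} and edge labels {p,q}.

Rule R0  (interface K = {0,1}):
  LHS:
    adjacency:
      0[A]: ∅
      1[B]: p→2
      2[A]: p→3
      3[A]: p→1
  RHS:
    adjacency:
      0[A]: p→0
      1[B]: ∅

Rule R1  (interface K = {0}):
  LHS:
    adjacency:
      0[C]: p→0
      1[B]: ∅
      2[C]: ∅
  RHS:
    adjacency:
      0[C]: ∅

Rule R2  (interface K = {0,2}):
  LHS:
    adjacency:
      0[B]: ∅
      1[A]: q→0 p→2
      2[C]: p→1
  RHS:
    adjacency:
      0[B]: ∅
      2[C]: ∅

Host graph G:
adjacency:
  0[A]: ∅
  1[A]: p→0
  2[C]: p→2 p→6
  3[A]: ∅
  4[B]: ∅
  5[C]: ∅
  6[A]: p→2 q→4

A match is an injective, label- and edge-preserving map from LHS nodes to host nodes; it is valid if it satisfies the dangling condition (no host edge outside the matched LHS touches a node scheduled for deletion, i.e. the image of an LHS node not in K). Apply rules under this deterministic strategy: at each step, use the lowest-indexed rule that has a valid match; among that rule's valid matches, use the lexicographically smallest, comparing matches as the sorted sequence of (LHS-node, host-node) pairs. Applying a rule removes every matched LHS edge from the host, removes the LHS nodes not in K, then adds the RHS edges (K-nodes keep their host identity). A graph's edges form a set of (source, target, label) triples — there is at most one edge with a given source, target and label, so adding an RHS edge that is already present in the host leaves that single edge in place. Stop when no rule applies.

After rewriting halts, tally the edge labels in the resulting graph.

Answer: p:1

Steps:
start.  V:7 E:5  edges: 1-p->0 2-p->2 2-p->6 6-p->2 6-q->4
1. fire R2 via {0↦4, 1↦6, 2↦2}  →  V:6 E:2  edges: 1-p->0 2-p->2
2. fire R1 via {0↦2, 1↦4, 2↦5}  →  V:4 E:1  edges: 1-p->0
normal form: no rule applies after step 2
NF edges: [(1, 0, 'p')]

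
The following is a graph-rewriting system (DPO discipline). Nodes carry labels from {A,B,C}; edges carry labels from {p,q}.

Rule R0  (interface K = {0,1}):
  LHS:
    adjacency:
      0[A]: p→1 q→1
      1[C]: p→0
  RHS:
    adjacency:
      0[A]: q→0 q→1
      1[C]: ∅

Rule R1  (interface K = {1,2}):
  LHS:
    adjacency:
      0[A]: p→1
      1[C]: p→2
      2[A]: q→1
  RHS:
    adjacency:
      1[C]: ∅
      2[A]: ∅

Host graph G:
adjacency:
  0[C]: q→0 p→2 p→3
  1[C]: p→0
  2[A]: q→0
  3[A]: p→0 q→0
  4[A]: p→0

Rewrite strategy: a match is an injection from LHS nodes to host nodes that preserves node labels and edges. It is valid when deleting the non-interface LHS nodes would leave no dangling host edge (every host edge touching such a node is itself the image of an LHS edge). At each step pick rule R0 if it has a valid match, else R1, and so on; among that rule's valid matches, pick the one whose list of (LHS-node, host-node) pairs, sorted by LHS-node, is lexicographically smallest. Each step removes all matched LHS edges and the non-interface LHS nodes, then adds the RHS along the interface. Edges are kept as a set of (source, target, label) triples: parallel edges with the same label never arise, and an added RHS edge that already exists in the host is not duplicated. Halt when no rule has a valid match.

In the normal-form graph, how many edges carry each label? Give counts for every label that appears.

Answer: p:1 q:3

Steps:
initial: |V|=5 |E|=8  E = 0-q->0 0-p->2 0-p->3 1-p->0 2-q->0 3-p->0 3-q->0 4-p->0
step 1: apply R0 at {0↦3, 1↦0}  → |V|=5 |E|=7  E = 0-q->0 0-p->2 1-p->0 2-q->0 3-q->0 3-q->3 4-p->0
step 2: apply R1 at {0↦4, 1↦0, 2↦2}  → |V|=4 |E|=4  E = 0-q->0 1-p->0 3-q->0 3-q->3
final graph: no rule applies after step 2
NF edges: [(0, 0, 'q'), (1, 0, 'p'), (3, 0, 'q'), (3, 3, 'q')]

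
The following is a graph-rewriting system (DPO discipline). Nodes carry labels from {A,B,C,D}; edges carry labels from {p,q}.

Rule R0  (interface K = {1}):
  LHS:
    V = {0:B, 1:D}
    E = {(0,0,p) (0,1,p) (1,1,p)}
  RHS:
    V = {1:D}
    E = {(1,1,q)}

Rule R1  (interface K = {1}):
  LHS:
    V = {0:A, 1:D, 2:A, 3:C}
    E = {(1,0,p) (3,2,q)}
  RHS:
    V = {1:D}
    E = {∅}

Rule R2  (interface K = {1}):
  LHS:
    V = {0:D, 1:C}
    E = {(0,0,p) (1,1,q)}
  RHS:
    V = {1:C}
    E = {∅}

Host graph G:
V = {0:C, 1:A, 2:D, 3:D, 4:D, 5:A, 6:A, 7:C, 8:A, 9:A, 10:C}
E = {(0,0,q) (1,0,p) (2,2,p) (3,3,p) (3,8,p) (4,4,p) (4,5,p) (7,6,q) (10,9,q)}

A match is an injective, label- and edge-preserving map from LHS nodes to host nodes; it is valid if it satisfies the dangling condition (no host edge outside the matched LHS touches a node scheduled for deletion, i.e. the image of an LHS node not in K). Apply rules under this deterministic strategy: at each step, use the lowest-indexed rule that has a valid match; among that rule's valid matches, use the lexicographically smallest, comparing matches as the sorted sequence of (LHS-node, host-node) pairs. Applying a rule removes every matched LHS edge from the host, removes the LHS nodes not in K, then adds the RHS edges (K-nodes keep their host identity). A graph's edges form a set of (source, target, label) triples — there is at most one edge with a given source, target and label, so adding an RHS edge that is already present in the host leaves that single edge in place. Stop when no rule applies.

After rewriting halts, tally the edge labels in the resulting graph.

Answer: p:3

Rewrite trace:
start.  V:11 E:9  edges: 0-q->0 1-p->0 2-p->2 3-p->3 3-p->8 4-p->4 4-p->5 7-q->6 10-q->9
1. fire R1 via {0↦5, 1↦4, 2↦6, 3↦7}  →  V:8 E:7  edges: 0-q->0 1-p->0 2-p->2 3-p->3 3-p->8 4-p->4 10-q->9
2. fire R1 via {0↦8, 1↦3, 2↦9, 3↦10}  →  V:5 E:5  edges: 0-q->0 1-p->0 2-p->2 3-p->3 4-p->4
3. fire R2 via {0↦2, 1↦0}  →  V:4 E:3  edges: 1-p->0 3-p->3 4-p->4
halt: no rule applies after step 3
NF edges: [(1, 0, 'p'), (3, 3, 'p'), (4, 4, 'p')]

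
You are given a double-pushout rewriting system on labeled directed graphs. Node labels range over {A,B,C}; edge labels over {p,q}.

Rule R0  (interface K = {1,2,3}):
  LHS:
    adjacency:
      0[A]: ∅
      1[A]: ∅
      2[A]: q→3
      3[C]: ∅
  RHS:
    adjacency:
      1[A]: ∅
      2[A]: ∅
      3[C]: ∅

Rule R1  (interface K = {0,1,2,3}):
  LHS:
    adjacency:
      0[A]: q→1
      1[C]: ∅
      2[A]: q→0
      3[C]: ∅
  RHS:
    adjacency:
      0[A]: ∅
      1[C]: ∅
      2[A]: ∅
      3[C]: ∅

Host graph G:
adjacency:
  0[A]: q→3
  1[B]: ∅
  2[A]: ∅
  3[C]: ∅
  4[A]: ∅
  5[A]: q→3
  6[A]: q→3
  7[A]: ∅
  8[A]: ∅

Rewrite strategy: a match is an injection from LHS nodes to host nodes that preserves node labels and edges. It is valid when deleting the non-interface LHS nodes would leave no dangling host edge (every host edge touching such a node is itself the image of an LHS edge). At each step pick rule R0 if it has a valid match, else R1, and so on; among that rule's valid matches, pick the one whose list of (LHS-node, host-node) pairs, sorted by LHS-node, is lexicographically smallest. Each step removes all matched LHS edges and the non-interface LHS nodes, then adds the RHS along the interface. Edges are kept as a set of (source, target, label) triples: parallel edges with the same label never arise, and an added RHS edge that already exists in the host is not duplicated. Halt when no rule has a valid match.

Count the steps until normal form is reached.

start.  V:9 E:3  edges: 0-q->3 5-q->3 6-q->3
1. fire R0 via {0↦2, 1↦0, 2↦5, 3↦3}  →  V:8 E:2  edges: 0-q->3 6-q->3
2. fire R0 via {0↦4, 1↦0, 2↦6, 3↦3}  →  V:7 E:1  edges: 0-q->3
3. fire R0 via {0↦5, 1↦6, 2↦0, 3↦3}  →  V:6 E:0  edges: ∅
halt: no rule applies after step 3

Answer: 3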